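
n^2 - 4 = (n - 2)*(n + 2)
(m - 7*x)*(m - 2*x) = m^2 - 9*m*x + 14*x^2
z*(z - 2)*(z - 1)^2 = z^4 - 4*z^3 + 5*z^2 - 2*z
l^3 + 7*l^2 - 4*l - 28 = (l - 2)*(l + 2)*(l + 7)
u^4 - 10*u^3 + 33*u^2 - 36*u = u*(u - 4)*(u - 3)^2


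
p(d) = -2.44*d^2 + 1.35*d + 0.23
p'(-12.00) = 59.91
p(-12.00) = -367.33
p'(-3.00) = 15.99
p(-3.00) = -25.78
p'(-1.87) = 10.48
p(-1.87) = -10.83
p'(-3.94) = 20.58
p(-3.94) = -42.97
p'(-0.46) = 3.59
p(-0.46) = -0.91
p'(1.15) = -4.26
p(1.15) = -1.44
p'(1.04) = -3.73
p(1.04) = -1.01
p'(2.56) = -11.14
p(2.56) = -12.30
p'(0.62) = -1.68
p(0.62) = 0.13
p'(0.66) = -1.87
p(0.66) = 0.06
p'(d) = 1.35 - 4.88*d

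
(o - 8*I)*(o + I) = o^2 - 7*I*o + 8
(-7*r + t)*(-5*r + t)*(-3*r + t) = -105*r^3 + 71*r^2*t - 15*r*t^2 + t^3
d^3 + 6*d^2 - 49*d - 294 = (d - 7)*(d + 6)*(d + 7)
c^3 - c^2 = c^2*(c - 1)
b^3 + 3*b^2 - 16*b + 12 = (b - 2)*(b - 1)*(b + 6)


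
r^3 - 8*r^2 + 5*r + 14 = (r - 7)*(r - 2)*(r + 1)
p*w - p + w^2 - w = (p + w)*(w - 1)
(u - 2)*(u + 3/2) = u^2 - u/2 - 3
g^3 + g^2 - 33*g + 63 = (g - 3)^2*(g + 7)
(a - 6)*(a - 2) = a^2 - 8*a + 12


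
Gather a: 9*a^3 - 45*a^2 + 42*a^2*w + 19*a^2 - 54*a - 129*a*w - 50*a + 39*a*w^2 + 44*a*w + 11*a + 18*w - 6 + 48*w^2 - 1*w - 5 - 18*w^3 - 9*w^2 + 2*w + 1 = 9*a^3 + a^2*(42*w - 26) + a*(39*w^2 - 85*w - 93) - 18*w^3 + 39*w^2 + 19*w - 10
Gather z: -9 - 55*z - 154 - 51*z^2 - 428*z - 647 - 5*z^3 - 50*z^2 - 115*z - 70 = -5*z^3 - 101*z^2 - 598*z - 880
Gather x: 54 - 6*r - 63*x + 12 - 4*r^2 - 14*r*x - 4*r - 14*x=-4*r^2 - 10*r + x*(-14*r - 77) + 66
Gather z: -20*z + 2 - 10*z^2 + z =-10*z^2 - 19*z + 2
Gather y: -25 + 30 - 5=0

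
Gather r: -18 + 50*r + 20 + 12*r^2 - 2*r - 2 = 12*r^2 + 48*r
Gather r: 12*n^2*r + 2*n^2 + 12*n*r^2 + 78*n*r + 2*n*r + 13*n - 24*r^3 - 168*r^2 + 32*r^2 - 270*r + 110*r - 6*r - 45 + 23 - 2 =2*n^2 + 13*n - 24*r^3 + r^2*(12*n - 136) + r*(12*n^2 + 80*n - 166) - 24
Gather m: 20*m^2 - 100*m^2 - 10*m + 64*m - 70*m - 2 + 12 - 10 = -80*m^2 - 16*m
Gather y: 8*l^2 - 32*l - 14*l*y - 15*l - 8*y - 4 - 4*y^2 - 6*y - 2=8*l^2 - 47*l - 4*y^2 + y*(-14*l - 14) - 6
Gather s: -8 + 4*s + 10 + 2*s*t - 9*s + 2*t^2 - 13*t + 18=s*(2*t - 5) + 2*t^2 - 13*t + 20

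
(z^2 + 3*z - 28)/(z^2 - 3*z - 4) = (z + 7)/(z + 1)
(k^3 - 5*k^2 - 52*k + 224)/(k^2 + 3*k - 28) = k - 8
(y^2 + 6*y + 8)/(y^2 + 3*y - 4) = (y + 2)/(y - 1)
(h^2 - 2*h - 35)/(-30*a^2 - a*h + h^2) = (-h^2 + 2*h + 35)/(30*a^2 + a*h - h^2)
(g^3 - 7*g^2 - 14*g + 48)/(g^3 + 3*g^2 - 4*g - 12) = (g - 8)/(g + 2)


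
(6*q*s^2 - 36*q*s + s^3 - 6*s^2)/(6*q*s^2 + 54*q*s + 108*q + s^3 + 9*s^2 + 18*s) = s*(s - 6)/(s^2 + 9*s + 18)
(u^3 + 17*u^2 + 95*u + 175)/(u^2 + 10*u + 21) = (u^2 + 10*u + 25)/(u + 3)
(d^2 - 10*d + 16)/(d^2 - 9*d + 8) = (d - 2)/(d - 1)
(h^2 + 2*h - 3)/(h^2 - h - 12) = (h - 1)/(h - 4)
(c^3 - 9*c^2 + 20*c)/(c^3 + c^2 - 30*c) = (c - 4)/(c + 6)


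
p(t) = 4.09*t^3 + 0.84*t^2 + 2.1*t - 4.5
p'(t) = 12.27*t^2 + 1.68*t + 2.1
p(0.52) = -2.61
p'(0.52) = 6.29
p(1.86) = 28.63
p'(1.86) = 47.67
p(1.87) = 29.11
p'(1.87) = 48.15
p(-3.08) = -122.50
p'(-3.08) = 113.32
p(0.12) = -4.23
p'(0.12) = 2.48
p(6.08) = 958.57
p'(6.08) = 465.89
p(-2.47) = -66.20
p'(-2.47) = 72.81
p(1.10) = 4.27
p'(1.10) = 18.79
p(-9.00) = -2936.97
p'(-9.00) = 980.85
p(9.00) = 3064.05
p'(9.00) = 1011.09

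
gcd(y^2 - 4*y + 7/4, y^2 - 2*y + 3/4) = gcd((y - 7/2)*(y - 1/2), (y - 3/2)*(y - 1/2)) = y - 1/2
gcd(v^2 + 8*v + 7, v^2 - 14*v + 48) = 1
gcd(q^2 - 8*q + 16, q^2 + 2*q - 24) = q - 4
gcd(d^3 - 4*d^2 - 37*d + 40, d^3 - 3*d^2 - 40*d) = d^2 - 3*d - 40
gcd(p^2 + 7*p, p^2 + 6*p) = p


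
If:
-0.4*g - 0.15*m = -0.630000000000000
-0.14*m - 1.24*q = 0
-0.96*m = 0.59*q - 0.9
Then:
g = 1.20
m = 1.01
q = -0.11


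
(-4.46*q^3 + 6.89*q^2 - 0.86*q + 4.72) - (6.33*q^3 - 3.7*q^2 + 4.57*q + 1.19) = -10.79*q^3 + 10.59*q^2 - 5.43*q + 3.53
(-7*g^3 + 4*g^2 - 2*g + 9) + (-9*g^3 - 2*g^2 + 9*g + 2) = -16*g^3 + 2*g^2 + 7*g + 11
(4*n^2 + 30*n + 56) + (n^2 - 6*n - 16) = 5*n^2 + 24*n + 40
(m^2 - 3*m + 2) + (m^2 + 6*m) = 2*m^2 + 3*m + 2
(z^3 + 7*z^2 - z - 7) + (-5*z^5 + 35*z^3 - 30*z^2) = -5*z^5 + 36*z^3 - 23*z^2 - z - 7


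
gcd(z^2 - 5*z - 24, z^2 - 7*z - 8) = z - 8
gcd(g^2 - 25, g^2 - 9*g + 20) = g - 5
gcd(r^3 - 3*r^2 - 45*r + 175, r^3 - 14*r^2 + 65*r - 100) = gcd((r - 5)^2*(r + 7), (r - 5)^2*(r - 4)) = r^2 - 10*r + 25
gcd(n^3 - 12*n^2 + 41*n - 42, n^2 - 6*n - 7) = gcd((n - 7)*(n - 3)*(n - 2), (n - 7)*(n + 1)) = n - 7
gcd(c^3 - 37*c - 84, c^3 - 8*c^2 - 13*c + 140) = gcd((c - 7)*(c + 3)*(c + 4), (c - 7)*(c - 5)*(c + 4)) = c^2 - 3*c - 28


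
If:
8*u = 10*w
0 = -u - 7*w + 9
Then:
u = 15/11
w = 12/11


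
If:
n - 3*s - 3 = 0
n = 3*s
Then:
No Solution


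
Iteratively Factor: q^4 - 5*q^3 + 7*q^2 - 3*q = (q - 3)*(q^3 - 2*q^2 + q) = (q - 3)*(q - 1)*(q^2 - q) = q*(q - 3)*(q - 1)*(q - 1)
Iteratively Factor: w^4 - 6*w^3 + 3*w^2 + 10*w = (w)*(w^3 - 6*w^2 + 3*w + 10) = w*(w - 2)*(w^2 - 4*w - 5) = w*(w - 5)*(w - 2)*(w + 1)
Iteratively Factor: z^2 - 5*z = (z - 5)*(z)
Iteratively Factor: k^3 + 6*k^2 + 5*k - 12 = (k - 1)*(k^2 + 7*k + 12) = (k - 1)*(k + 4)*(k + 3)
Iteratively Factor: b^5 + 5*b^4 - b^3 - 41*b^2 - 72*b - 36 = (b + 2)*(b^4 + 3*b^3 - 7*b^2 - 27*b - 18) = (b - 3)*(b + 2)*(b^3 + 6*b^2 + 11*b + 6) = (b - 3)*(b + 2)^2*(b^2 + 4*b + 3) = (b - 3)*(b + 1)*(b + 2)^2*(b + 3)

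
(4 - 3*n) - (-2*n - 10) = 14 - n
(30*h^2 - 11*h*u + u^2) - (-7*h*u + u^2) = 30*h^2 - 4*h*u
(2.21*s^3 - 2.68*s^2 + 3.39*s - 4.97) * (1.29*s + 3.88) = 2.8509*s^4 + 5.1176*s^3 - 6.0253*s^2 + 6.7419*s - 19.2836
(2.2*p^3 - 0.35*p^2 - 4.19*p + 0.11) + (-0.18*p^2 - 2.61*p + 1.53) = 2.2*p^3 - 0.53*p^2 - 6.8*p + 1.64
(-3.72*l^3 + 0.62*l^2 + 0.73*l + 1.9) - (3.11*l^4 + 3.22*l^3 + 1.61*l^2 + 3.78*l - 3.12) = -3.11*l^4 - 6.94*l^3 - 0.99*l^2 - 3.05*l + 5.02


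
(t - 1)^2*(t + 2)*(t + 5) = t^4 + 5*t^3 - 3*t^2 - 13*t + 10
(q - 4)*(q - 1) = q^2 - 5*q + 4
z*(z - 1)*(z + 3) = z^3 + 2*z^2 - 3*z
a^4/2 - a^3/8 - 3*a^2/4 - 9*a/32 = a*(a/2 + 1/4)*(a - 3/2)*(a + 3/4)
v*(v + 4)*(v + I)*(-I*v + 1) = -I*v^4 + 2*v^3 - 4*I*v^3 + 8*v^2 + I*v^2 + 4*I*v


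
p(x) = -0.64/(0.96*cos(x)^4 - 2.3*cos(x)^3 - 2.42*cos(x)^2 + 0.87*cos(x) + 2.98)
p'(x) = -0.64*(3.84*sin(x)*cos(x)^3 - 6.9*sin(x)*cos(x)^2 - 4.84*sin(x)*cos(x) + 0.87*sin(x))/(0.96*cos(x)^4 - 2.3*cos(x)^3 - 2.42*cos(x)^2 + 0.87*cos(x) + 2.98)^2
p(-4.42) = -0.25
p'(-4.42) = -0.15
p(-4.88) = -0.21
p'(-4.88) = 0.01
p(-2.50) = -0.28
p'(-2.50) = -0.12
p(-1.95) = -0.26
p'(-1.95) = 0.15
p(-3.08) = -0.22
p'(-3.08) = -0.02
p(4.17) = -0.28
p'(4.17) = 0.11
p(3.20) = -0.22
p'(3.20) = -0.02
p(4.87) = -0.21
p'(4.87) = -0.00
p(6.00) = -1.76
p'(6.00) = -9.08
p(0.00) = -7.11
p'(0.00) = 0.00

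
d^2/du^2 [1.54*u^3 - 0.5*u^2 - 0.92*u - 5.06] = 9.24*u - 1.0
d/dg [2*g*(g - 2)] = 4*g - 4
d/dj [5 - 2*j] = -2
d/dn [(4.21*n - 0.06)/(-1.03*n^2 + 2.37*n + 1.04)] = (4.3363*n^2 - 0.1236*n + 4.5206)/(1.0609*n^4 - 4.8822*n^3 + 3.4745*n^2 + 4.9296*n + 1.0816)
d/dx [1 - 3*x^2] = -6*x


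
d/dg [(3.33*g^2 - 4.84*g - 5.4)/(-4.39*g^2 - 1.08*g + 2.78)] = (-24.844*g^2 - 28.8972*g - 19.2872)/(19.2721*g^4 + 9.4824*g^3 - 23.242*g^2 - 6.0048*g + 7.7284)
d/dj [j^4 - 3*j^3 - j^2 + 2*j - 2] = 4*j^3 - 9*j^2 - 2*j + 2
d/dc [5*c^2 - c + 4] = 10*c - 1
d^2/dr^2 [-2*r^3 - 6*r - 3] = -12*r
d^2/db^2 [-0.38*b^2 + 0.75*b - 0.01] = -0.760000000000000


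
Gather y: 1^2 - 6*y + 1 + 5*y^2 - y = 5*y^2 - 7*y + 2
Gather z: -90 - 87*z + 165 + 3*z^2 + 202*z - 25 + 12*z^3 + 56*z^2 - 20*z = 12*z^3 + 59*z^2 + 95*z + 50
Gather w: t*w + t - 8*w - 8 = t + w*(t - 8) - 8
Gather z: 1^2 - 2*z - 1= -2*z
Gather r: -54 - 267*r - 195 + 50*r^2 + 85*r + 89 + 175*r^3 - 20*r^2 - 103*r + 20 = 175*r^3 + 30*r^2 - 285*r - 140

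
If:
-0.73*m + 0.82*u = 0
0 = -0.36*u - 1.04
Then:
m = -3.25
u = -2.89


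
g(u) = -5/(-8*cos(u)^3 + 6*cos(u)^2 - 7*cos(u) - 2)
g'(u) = -5*(-24*sin(u)*cos(u)^2 + 12*sin(u)*cos(u) - 7*sin(u))/(-8*cos(u)^3 + 6*cos(u)^2 - 7*cos(u) - 2)^2 = 5*(24*cos(u)^2 - 12*cos(u) + 7)*sin(u)/(8*cos(u)^3 - 6*cos(u)^2 + 7*cos(u) + 2)^2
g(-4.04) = -0.76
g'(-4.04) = 2.12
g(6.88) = 0.61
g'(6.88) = 0.56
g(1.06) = 1.02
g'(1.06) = 1.24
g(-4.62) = 3.86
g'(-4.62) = 24.60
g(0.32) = 0.50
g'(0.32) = 0.27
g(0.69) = 0.67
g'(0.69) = 0.68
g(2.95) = -0.27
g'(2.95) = 0.12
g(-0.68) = 0.66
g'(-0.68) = -0.67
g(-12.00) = 0.59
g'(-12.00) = 0.53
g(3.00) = -0.27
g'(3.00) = 0.09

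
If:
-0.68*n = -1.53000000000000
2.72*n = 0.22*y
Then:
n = 2.25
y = 27.82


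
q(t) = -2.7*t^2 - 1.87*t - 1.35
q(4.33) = -60.07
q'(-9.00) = 46.73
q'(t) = -5.4*t - 1.87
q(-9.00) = -203.22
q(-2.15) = -9.81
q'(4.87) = -28.17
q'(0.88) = -6.62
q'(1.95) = -12.40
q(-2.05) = -8.86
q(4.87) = -74.49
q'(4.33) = -25.25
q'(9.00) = -50.47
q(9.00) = -236.88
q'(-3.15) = 15.14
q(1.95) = -15.26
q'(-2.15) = 9.74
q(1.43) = -9.55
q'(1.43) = -9.59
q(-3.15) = -22.25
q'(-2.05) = 9.20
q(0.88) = -5.09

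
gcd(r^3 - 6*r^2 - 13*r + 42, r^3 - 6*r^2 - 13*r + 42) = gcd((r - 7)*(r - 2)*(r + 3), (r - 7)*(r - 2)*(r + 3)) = r^3 - 6*r^2 - 13*r + 42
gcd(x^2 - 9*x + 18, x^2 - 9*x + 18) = x^2 - 9*x + 18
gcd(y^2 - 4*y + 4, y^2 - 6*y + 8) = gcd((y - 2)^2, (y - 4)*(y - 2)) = y - 2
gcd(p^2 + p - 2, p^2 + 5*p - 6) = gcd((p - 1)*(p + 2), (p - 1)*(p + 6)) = p - 1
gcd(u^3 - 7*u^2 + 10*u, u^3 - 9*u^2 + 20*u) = u^2 - 5*u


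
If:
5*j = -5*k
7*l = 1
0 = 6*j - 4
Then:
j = 2/3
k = -2/3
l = 1/7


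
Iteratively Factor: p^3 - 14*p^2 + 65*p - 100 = (p - 5)*(p^2 - 9*p + 20) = (p - 5)*(p - 4)*(p - 5)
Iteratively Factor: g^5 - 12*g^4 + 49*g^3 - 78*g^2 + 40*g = (g - 2)*(g^4 - 10*g^3 + 29*g^2 - 20*g) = (g - 4)*(g - 2)*(g^3 - 6*g^2 + 5*g) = (g - 5)*(g - 4)*(g - 2)*(g^2 - g) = g*(g - 5)*(g - 4)*(g - 2)*(g - 1)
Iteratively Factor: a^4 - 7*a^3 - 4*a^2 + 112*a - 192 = (a - 4)*(a^3 - 3*a^2 - 16*a + 48) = (a - 4)*(a + 4)*(a^2 - 7*a + 12) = (a - 4)^2*(a + 4)*(a - 3)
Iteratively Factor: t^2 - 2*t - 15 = (t + 3)*(t - 5)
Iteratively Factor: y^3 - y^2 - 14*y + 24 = (y + 4)*(y^2 - 5*y + 6) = (y - 2)*(y + 4)*(y - 3)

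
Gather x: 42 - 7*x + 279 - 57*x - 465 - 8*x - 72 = -72*x - 216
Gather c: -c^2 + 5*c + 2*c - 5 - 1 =-c^2 + 7*c - 6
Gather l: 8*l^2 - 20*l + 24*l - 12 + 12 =8*l^2 + 4*l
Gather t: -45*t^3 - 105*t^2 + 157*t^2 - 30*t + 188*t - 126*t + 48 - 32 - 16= -45*t^3 + 52*t^2 + 32*t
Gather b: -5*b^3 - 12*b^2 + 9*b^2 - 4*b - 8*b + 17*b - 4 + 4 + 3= -5*b^3 - 3*b^2 + 5*b + 3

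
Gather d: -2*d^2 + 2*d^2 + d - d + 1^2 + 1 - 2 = 0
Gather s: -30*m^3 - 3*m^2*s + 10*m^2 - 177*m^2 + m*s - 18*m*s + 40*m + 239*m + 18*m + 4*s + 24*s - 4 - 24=-30*m^3 - 167*m^2 + 297*m + s*(-3*m^2 - 17*m + 28) - 28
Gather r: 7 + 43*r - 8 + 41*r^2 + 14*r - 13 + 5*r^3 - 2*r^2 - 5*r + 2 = 5*r^3 + 39*r^2 + 52*r - 12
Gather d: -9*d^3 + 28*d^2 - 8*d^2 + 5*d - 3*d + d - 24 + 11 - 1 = -9*d^3 + 20*d^2 + 3*d - 14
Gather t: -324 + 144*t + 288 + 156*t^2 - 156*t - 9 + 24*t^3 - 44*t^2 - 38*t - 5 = 24*t^3 + 112*t^2 - 50*t - 50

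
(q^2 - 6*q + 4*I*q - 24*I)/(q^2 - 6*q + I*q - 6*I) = (q + 4*I)/(q + I)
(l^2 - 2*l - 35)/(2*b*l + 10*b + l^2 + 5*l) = (l - 7)/(2*b + l)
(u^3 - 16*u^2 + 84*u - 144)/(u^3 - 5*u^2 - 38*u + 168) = (u^2 - 12*u + 36)/(u^2 - u - 42)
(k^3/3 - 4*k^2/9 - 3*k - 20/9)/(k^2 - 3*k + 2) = (3*k^3 - 4*k^2 - 27*k - 20)/(9*(k^2 - 3*k + 2))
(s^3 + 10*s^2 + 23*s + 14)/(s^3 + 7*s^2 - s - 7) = (s + 2)/(s - 1)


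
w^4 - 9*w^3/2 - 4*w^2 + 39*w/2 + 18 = (w - 4)*(w - 3)*(w + 1)*(w + 3/2)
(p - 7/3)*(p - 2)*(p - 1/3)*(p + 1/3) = p^4 - 13*p^3/3 + 41*p^2/9 + 13*p/27 - 14/27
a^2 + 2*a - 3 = (a - 1)*(a + 3)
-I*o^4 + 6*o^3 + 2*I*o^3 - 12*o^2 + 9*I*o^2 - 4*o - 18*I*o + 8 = (o - 2)*(o + I)*(o + 4*I)*(-I*o + 1)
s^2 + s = s*(s + 1)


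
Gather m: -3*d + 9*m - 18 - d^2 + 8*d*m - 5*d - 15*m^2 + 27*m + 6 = -d^2 - 8*d - 15*m^2 + m*(8*d + 36) - 12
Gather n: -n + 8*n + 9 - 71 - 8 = 7*n - 70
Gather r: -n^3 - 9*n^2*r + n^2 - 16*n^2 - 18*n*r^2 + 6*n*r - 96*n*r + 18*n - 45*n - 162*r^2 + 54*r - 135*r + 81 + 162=-n^3 - 15*n^2 - 27*n + r^2*(-18*n - 162) + r*(-9*n^2 - 90*n - 81) + 243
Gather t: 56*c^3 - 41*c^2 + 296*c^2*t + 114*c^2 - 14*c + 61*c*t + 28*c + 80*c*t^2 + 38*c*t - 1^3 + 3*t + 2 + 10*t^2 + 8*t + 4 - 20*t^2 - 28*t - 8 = 56*c^3 + 73*c^2 + 14*c + t^2*(80*c - 10) + t*(296*c^2 + 99*c - 17) - 3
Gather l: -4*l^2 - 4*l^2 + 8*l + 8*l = -8*l^2 + 16*l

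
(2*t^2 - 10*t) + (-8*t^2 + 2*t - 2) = -6*t^2 - 8*t - 2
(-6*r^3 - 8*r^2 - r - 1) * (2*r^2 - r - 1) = -12*r^5 - 10*r^4 + 12*r^3 + 7*r^2 + 2*r + 1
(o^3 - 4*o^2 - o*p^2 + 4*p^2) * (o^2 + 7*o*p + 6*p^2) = o^5 + 7*o^4*p - 4*o^4 + 5*o^3*p^2 - 28*o^3*p - 7*o^2*p^3 - 20*o^2*p^2 - 6*o*p^4 + 28*o*p^3 + 24*p^4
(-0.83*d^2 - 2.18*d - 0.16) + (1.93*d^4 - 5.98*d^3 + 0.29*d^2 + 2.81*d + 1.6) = 1.93*d^4 - 5.98*d^3 - 0.54*d^2 + 0.63*d + 1.44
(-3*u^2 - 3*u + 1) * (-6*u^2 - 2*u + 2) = 18*u^4 + 24*u^3 - 6*u^2 - 8*u + 2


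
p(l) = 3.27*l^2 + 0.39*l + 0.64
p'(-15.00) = -97.71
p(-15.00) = 730.54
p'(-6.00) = -38.85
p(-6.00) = 116.02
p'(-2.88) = -18.45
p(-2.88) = 26.64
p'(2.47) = 16.54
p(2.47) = 21.55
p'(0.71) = 5.03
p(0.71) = 2.57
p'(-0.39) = -2.16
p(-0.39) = 0.99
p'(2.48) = 16.61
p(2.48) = 21.72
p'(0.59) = 4.25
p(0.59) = 2.01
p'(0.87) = 6.08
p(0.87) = 3.45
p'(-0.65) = -3.86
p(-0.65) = 1.77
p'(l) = 6.54*l + 0.39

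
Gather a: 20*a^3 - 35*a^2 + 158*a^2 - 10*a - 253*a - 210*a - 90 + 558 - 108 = 20*a^3 + 123*a^2 - 473*a + 360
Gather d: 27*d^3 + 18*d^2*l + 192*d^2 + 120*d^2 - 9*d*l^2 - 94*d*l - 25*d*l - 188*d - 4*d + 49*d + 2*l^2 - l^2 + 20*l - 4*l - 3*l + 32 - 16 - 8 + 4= 27*d^3 + d^2*(18*l + 312) + d*(-9*l^2 - 119*l - 143) + l^2 + 13*l + 12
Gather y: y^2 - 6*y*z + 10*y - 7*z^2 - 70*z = y^2 + y*(10 - 6*z) - 7*z^2 - 70*z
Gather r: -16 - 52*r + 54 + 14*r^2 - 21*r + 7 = 14*r^2 - 73*r + 45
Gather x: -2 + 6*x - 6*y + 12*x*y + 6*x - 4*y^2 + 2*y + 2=x*(12*y + 12) - 4*y^2 - 4*y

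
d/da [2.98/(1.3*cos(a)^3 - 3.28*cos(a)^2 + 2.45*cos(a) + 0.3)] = (11.622*cos(a)^2 - 19.5488*cos(a) + 7.301)*sin(a)/(1.3*cos(a)^3 - 3.28*cos(a)^2 + 2.45*cos(a) + 0.3)^2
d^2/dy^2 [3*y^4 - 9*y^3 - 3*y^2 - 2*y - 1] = 36*y^2 - 54*y - 6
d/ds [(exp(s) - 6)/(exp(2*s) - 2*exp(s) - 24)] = -exp(s)/(exp(2*s) + 8*exp(s) + 16)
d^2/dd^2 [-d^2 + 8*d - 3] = -2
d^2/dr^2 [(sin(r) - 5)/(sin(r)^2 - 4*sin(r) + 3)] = (-9*(1 - cos(2*r))^2/4 - 143*sin(r)/4 - 15*sin(3*r)/4 + 17*cos(2*r)/2 + cos(4*r) + 193/2)/((sin(r) - 3)^3*(sin(r) - 1)^2)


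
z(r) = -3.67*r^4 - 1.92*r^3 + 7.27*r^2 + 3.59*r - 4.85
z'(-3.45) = 487.68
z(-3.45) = -371.79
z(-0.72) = -3.94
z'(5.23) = -2177.98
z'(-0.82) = -4.11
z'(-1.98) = 66.17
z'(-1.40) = 12.23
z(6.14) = -5369.19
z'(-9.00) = 10107.89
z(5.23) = -2807.71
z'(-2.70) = 211.29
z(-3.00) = -195.62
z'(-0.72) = -4.39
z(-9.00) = -22127.48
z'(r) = -14.68*r^3 - 5.76*r^2 + 14.54*r + 3.59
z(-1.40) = -4.46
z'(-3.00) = 304.49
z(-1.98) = -24.96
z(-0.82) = -3.51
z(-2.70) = -118.79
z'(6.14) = -3522.35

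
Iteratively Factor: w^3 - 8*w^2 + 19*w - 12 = (w - 3)*(w^2 - 5*w + 4) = (w - 3)*(w - 1)*(w - 4)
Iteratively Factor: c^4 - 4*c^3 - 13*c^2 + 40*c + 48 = (c - 4)*(c^3 - 13*c - 12) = (c - 4)*(c + 3)*(c^2 - 3*c - 4) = (c - 4)^2*(c + 3)*(c + 1)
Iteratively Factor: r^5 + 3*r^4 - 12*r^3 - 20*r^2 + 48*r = (r + 3)*(r^4 - 12*r^2 + 16*r) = (r - 2)*(r + 3)*(r^3 + 2*r^2 - 8*r) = r*(r - 2)*(r + 3)*(r^2 + 2*r - 8) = r*(r - 2)*(r + 3)*(r + 4)*(r - 2)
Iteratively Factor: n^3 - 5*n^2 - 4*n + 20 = (n + 2)*(n^2 - 7*n + 10) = (n - 2)*(n + 2)*(n - 5)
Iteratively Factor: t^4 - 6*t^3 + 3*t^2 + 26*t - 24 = (t - 1)*(t^3 - 5*t^2 - 2*t + 24) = (t - 4)*(t - 1)*(t^2 - t - 6) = (t - 4)*(t - 3)*(t - 1)*(t + 2)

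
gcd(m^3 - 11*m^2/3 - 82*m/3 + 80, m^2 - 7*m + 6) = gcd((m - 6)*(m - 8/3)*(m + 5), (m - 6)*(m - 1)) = m - 6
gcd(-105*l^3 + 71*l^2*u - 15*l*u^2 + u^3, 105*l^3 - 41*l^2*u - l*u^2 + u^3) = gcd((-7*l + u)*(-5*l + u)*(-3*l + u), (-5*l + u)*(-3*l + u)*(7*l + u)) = 15*l^2 - 8*l*u + u^2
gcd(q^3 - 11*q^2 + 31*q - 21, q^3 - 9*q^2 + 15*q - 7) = q^2 - 8*q + 7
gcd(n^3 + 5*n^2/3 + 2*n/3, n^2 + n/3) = n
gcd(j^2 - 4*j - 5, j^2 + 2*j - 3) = 1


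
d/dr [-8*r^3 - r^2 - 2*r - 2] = -24*r^2 - 2*r - 2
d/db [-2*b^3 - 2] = -6*b^2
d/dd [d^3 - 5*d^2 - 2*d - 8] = 3*d^2 - 10*d - 2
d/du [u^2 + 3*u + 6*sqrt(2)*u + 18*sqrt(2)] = 2*u + 3 + 6*sqrt(2)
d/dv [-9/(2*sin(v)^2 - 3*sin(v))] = 9*(4*sin(v) - 3)*cos(v)/((2*sin(v) - 3)^2*sin(v)^2)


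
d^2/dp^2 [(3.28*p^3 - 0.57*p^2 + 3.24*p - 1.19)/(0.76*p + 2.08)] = (3.789056*p^3 + 31.110144*p^2 + 85.143552*p - 16.550368)/(0.438976*p^3 + 3.604224*p^2 + 9.864192*p + 8.998912)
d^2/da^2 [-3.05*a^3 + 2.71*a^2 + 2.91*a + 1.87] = 5.42 - 18.3*a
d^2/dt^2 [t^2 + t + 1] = 2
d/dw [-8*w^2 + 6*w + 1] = 6 - 16*w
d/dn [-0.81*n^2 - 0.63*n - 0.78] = -1.62*n - 0.63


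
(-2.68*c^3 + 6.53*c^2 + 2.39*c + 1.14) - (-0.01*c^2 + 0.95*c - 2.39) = -2.68*c^3 + 6.54*c^2 + 1.44*c + 3.53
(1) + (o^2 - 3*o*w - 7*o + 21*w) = o^2 - 3*o*w - 7*o + 21*w + 1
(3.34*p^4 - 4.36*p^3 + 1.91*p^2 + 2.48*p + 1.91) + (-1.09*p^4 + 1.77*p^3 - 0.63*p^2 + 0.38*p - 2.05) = 2.25*p^4 - 2.59*p^3 + 1.28*p^2 + 2.86*p - 0.14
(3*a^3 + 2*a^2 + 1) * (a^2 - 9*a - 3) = 3*a^5 - 25*a^4 - 27*a^3 - 5*a^2 - 9*a - 3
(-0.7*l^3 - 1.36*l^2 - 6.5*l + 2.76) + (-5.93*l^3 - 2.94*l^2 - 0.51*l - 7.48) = -6.63*l^3 - 4.3*l^2 - 7.01*l - 4.72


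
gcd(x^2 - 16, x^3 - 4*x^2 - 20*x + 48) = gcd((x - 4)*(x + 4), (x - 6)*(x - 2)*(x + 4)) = x + 4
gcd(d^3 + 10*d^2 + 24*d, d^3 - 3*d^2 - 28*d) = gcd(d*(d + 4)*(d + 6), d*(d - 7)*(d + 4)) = d^2 + 4*d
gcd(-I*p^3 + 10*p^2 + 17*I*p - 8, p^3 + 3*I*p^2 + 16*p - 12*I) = 1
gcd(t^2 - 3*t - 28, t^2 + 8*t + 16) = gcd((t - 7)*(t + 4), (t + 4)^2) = t + 4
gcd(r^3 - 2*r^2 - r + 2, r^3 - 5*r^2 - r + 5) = r^2 - 1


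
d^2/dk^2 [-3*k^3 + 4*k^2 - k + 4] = 8 - 18*k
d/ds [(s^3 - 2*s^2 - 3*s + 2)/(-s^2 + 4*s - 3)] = (-s^4 + 8*s^3 - 20*s^2 + 16*s + 1)/(s^4 - 8*s^3 + 22*s^2 - 24*s + 9)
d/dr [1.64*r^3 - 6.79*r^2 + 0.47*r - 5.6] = 4.92*r^2 - 13.58*r + 0.47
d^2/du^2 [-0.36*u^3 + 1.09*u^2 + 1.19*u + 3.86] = 2.18 - 2.16*u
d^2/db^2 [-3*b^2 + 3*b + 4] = -6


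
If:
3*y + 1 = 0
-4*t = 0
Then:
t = 0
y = -1/3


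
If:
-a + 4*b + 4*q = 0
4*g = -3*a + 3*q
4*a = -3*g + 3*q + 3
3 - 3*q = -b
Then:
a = 228/109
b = -39/109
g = -99/109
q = 96/109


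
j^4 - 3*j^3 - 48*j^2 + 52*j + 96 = (j - 8)*(j - 2)*(j + 1)*(j + 6)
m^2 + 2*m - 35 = (m - 5)*(m + 7)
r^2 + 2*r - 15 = (r - 3)*(r + 5)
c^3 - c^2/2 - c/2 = c*(c - 1)*(c + 1/2)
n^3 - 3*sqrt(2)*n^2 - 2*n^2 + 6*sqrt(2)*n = n*(n - 2)*(n - 3*sqrt(2))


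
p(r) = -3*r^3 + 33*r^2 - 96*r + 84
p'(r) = -9*r^2 + 66*r - 96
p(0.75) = 29.30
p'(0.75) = -51.56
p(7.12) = -9.44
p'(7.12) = -82.33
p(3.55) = 24.87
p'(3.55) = 24.88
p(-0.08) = 91.89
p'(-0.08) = -101.34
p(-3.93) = 1153.06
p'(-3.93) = -494.38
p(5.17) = 55.17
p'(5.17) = 4.66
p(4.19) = 40.43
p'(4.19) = 22.54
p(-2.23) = 495.45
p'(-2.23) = -287.94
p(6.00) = 48.00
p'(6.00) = -24.00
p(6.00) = 48.00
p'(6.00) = -24.00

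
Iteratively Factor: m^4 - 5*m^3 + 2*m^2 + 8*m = (m)*(m^3 - 5*m^2 + 2*m + 8) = m*(m + 1)*(m^2 - 6*m + 8) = m*(m - 2)*(m + 1)*(m - 4)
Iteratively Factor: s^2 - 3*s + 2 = (s - 2)*(s - 1)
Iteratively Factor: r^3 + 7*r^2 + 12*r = (r + 4)*(r^2 + 3*r) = r*(r + 4)*(r + 3)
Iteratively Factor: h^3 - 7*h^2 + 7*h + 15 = (h - 3)*(h^2 - 4*h - 5) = (h - 5)*(h - 3)*(h + 1)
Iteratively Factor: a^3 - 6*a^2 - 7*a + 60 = (a - 5)*(a^2 - a - 12) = (a - 5)*(a - 4)*(a + 3)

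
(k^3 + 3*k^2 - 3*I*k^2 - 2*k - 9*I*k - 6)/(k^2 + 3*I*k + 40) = (k^3 + 3*k^2*(1 - I) - k*(2 + 9*I) - 6)/(k^2 + 3*I*k + 40)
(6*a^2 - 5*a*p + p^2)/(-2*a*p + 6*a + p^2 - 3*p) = (-3*a + p)/(p - 3)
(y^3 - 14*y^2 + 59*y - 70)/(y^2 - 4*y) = (y^3 - 14*y^2 + 59*y - 70)/(y*(y - 4))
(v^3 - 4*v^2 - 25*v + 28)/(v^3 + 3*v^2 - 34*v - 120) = (v^2 - 8*v + 7)/(v^2 - v - 30)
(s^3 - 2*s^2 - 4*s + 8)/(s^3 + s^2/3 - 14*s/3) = 3*(s^2 - 4)/(s*(3*s + 7))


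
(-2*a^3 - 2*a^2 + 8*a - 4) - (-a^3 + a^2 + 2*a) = -a^3 - 3*a^2 + 6*a - 4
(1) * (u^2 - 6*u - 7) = u^2 - 6*u - 7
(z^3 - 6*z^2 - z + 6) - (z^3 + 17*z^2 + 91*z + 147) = -23*z^2 - 92*z - 141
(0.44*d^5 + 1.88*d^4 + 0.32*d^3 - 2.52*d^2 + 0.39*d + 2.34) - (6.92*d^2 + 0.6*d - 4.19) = 0.44*d^5 + 1.88*d^4 + 0.32*d^3 - 9.44*d^2 - 0.21*d + 6.53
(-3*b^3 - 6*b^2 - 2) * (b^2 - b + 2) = -3*b^5 - 3*b^4 - 14*b^2 + 2*b - 4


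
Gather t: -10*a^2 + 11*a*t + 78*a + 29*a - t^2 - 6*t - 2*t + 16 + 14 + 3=-10*a^2 + 107*a - t^2 + t*(11*a - 8) + 33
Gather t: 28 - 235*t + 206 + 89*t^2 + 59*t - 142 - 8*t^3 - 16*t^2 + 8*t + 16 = -8*t^3 + 73*t^2 - 168*t + 108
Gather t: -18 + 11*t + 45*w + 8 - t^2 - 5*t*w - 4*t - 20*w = -t^2 + t*(7 - 5*w) + 25*w - 10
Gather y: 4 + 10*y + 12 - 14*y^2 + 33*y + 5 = -14*y^2 + 43*y + 21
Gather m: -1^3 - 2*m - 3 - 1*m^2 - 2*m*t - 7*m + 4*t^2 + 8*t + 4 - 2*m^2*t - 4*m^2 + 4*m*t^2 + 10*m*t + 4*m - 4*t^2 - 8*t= m^2*(-2*t - 5) + m*(4*t^2 + 8*t - 5)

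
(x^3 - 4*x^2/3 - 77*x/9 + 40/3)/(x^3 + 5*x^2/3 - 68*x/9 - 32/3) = (3*x - 5)/(3*x + 4)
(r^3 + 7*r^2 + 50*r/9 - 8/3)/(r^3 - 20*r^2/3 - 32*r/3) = (r^2 + 17*r/3 - 2)/(r*(r - 8))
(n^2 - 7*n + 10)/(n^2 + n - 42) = (n^2 - 7*n + 10)/(n^2 + n - 42)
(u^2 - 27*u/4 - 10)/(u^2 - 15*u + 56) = (u + 5/4)/(u - 7)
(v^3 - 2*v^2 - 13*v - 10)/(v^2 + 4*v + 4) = (v^2 - 4*v - 5)/(v + 2)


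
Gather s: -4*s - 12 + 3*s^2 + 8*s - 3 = 3*s^2 + 4*s - 15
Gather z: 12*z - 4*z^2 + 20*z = -4*z^2 + 32*z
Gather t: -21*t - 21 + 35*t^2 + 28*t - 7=35*t^2 + 7*t - 28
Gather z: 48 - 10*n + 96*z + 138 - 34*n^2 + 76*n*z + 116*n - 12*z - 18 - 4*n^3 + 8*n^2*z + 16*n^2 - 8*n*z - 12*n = -4*n^3 - 18*n^2 + 94*n + z*(8*n^2 + 68*n + 84) + 168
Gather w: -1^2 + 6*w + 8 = 6*w + 7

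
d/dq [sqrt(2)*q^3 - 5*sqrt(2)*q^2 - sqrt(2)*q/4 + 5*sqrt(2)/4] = sqrt(2)*(12*q^2 - 40*q - 1)/4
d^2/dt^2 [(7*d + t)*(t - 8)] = 2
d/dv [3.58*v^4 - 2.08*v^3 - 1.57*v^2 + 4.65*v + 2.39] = 14.32*v^3 - 6.24*v^2 - 3.14*v + 4.65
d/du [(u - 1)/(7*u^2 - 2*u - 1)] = (-7*u^2 + 14*u - 3)/(49*u^4 - 28*u^3 - 10*u^2 + 4*u + 1)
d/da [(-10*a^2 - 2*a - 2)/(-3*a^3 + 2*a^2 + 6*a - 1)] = 2*(-15*a^4 - 6*a^3 - 37*a^2 + 14*a + 7)/(9*a^6 - 12*a^5 - 32*a^4 + 30*a^3 + 32*a^2 - 12*a + 1)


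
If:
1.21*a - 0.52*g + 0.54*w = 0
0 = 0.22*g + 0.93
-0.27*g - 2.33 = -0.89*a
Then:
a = 1.34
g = -4.23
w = -7.06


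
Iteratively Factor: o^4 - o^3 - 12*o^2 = (o + 3)*(o^3 - 4*o^2) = (o - 4)*(o + 3)*(o^2) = o*(o - 4)*(o + 3)*(o)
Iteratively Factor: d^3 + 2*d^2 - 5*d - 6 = (d - 2)*(d^2 + 4*d + 3) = (d - 2)*(d + 1)*(d + 3)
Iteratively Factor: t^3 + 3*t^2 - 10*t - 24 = (t + 2)*(t^2 + t - 12) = (t - 3)*(t + 2)*(t + 4)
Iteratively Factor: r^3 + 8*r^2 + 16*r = (r + 4)*(r^2 + 4*r) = r*(r + 4)*(r + 4)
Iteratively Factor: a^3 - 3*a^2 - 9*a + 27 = (a + 3)*(a^2 - 6*a + 9) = (a - 3)*(a + 3)*(a - 3)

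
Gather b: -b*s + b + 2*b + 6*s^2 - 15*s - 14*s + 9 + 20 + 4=b*(3 - s) + 6*s^2 - 29*s + 33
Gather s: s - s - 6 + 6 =0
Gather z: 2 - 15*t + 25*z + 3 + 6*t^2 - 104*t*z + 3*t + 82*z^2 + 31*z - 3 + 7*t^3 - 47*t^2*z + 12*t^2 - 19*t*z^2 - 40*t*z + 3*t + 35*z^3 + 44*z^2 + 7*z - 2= 7*t^3 + 18*t^2 - 9*t + 35*z^3 + z^2*(126 - 19*t) + z*(-47*t^2 - 144*t + 63)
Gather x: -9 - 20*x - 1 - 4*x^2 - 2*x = -4*x^2 - 22*x - 10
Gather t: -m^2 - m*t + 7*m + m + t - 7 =-m^2 + 8*m + t*(1 - m) - 7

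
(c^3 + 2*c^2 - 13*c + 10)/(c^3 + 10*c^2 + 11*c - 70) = (c - 1)/(c + 7)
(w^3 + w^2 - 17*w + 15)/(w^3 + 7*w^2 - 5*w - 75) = (w - 1)/(w + 5)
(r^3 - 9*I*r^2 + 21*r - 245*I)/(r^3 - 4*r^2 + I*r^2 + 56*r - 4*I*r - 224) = (r^2 - 2*I*r + 35)/(r^2 + r*(-4 + 8*I) - 32*I)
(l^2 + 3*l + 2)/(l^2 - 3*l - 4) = (l + 2)/(l - 4)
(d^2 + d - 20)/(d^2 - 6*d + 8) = (d + 5)/(d - 2)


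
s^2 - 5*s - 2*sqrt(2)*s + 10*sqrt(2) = (s - 5)*(s - 2*sqrt(2))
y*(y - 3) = y^2 - 3*y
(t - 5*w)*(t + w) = t^2 - 4*t*w - 5*w^2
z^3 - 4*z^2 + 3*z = z*(z - 3)*(z - 1)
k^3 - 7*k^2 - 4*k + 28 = (k - 7)*(k - 2)*(k + 2)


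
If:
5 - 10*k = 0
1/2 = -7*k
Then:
No Solution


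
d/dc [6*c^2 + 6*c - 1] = 12*c + 6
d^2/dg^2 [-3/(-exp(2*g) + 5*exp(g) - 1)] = 3*((5 - 4*exp(g))*(exp(2*g) - 5*exp(g) + 1) + 2*(2*exp(g) - 5)^2*exp(g))*exp(g)/(exp(2*g) - 5*exp(g) + 1)^3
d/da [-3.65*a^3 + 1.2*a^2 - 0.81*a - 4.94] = -10.95*a^2 + 2.4*a - 0.81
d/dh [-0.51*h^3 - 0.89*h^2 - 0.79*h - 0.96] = -1.53*h^2 - 1.78*h - 0.79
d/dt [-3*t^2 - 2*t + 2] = -6*t - 2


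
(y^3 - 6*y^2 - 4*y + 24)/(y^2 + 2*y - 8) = (y^2 - 4*y - 12)/(y + 4)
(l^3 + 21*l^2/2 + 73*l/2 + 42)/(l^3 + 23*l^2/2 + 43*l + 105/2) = (l + 4)/(l + 5)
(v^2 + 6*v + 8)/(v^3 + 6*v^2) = (v^2 + 6*v + 8)/(v^2*(v + 6))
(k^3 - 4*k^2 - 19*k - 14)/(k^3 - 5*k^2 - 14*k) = (k + 1)/k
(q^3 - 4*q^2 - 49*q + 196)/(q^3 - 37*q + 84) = (q - 7)/(q - 3)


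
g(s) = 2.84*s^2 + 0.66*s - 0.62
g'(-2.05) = -10.98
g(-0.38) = -0.46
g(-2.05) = 9.96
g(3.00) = 26.92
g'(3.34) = 19.63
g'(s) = 5.68*s + 0.66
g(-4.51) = 54.17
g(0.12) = -0.50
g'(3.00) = 17.70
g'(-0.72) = -3.43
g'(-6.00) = -33.42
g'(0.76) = 4.98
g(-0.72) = 0.38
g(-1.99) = 9.31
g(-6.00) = 97.66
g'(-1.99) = -10.64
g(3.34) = 33.27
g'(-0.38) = -1.50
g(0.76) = 1.52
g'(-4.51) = -24.96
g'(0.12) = 1.34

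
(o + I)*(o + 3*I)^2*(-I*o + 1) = -I*o^4 + 8*o^3 + 22*I*o^2 - 24*o - 9*I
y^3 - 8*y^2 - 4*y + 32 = (y - 8)*(y - 2)*(y + 2)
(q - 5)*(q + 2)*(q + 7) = q^3 + 4*q^2 - 31*q - 70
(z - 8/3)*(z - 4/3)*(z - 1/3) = z^3 - 13*z^2/3 + 44*z/9 - 32/27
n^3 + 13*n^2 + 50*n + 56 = (n + 2)*(n + 4)*(n + 7)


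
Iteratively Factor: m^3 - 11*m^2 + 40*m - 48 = (m - 4)*(m^2 - 7*m + 12) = (m - 4)^2*(m - 3)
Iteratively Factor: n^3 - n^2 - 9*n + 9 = (n + 3)*(n^2 - 4*n + 3) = (n - 1)*(n + 3)*(n - 3)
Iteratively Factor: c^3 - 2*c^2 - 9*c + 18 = (c + 3)*(c^2 - 5*c + 6) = (c - 2)*(c + 3)*(c - 3)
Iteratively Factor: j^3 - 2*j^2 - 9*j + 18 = (j - 3)*(j^2 + j - 6) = (j - 3)*(j + 3)*(j - 2)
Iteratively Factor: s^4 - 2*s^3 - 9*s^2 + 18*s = (s + 3)*(s^3 - 5*s^2 + 6*s) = (s - 2)*(s + 3)*(s^2 - 3*s) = s*(s - 2)*(s + 3)*(s - 3)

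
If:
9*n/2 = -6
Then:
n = -4/3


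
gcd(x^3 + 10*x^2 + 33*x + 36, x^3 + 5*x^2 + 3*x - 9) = x^2 + 6*x + 9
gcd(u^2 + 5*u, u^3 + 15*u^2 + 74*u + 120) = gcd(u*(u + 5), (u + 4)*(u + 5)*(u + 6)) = u + 5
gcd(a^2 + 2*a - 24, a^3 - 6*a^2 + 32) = a - 4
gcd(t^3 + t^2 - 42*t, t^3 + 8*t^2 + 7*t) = t^2 + 7*t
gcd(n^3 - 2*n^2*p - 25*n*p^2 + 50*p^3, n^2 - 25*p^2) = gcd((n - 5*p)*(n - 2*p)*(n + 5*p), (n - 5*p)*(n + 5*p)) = -n^2 + 25*p^2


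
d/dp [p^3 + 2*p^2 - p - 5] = 3*p^2 + 4*p - 1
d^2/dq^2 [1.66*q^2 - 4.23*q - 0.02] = 3.32000000000000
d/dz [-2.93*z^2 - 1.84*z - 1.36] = -5.86*z - 1.84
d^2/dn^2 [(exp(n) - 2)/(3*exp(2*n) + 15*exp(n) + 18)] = (exp(4*n) - 13*exp(3*n) - 66*exp(2*n) - 32*exp(n) + 96)*exp(n)/(3*(exp(6*n) + 15*exp(5*n) + 93*exp(4*n) + 305*exp(3*n) + 558*exp(2*n) + 540*exp(n) + 216))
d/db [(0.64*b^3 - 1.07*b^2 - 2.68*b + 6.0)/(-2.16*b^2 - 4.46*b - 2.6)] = (-1.3824*b^4 - 5.7088*b^3 - 6.0086*b^2 + 31.484*b + 33.728)/(4.6656*b^4 + 19.2672*b^3 + 31.1236*b^2 + 23.192*b + 6.76)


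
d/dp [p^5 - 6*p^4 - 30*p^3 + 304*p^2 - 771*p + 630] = 5*p^4 - 24*p^3 - 90*p^2 + 608*p - 771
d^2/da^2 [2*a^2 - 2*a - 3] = 4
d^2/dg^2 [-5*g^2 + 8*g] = -10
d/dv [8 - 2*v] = -2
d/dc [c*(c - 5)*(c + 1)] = 3*c^2 - 8*c - 5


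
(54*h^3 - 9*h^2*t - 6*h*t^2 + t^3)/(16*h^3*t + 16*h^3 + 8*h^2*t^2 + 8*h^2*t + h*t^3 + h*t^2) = (54*h^3 - 9*h^2*t - 6*h*t^2 + t^3)/(h*(16*h^2*t + 16*h^2 + 8*h*t^2 + 8*h*t + t^3 + t^2))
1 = 1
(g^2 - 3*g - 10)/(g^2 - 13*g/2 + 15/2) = 2*(g + 2)/(2*g - 3)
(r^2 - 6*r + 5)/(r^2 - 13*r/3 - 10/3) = 3*(r - 1)/(3*r + 2)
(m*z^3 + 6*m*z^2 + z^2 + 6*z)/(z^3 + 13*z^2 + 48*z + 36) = z*(m*z + 1)/(z^2 + 7*z + 6)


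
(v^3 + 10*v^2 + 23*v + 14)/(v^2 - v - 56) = (v^2 + 3*v + 2)/(v - 8)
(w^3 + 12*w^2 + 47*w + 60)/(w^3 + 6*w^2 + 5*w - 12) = (w + 5)/(w - 1)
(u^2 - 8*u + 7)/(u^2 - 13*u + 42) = (u - 1)/(u - 6)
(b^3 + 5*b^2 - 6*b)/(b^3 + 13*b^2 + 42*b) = (b - 1)/(b + 7)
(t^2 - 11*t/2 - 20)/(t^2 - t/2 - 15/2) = (t - 8)/(t - 3)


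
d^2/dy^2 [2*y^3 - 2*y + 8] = 12*y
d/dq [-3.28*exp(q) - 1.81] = -3.28*exp(q)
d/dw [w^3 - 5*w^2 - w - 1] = 3*w^2 - 10*w - 1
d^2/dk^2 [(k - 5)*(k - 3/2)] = 2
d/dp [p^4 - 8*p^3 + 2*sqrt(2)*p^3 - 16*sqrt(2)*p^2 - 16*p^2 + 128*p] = 4*p^3 - 24*p^2 + 6*sqrt(2)*p^2 - 32*sqrt(2)*p - 32*p + 128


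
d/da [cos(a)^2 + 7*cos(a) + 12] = -(2*cos(a) + 7)*sin(a)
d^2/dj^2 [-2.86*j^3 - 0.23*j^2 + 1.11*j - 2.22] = -17.16*j - 0.46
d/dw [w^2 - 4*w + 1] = 2*w - 4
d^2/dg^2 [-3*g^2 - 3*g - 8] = -6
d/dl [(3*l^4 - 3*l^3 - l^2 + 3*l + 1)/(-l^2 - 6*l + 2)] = (-6*l^5 - 51*l^4 + 60*l^3 - 9*l^2 - 2*l + 12)/(l^4 + 12*l^3 + 32*l^2 - 24*l + 4)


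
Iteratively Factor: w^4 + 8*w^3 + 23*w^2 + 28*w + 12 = (w + 2)*(w^3 + 6*w^2 + 11*w + 6) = (w + 1)*(w + 2)*(w^2 + 5*w + 6) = (w + 1)*(w + 2)^2*(w + 3)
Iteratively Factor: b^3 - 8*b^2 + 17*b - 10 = (b - 5)*(b^2 - 3*b + 2) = (b - 5)*(b - 2)*(b - 1)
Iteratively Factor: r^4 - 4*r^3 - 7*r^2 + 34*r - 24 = (r - 2)*(r^3 - 2*r^2 - 11*r + 12) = (r - 2)*(r + 3)*(r^2 - 5*r + 4) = (r - 4)*(r - 2)*(r + 3)*(r - 1)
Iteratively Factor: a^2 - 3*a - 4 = (a - 4)*(a + 1)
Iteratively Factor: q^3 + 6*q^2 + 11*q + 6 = (q + 3)*(q^2 + 3*q + 2) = (q + 2)*(q + 3)*(q + 1)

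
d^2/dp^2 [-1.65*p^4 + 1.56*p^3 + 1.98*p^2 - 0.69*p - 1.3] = -19.8*p^2 + 9.36*p + 3.96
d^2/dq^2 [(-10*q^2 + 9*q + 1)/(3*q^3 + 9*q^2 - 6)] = 2*(-10*q^6 + 27*q^5 + 87*q^4 - 35*q^3 - 45*q^2 + 168*q - 34)/(3*(q^9 + 9*q^8 + 27*q^7 + 21*q^6 - 36*q^5 - 54*q^4 + 12*q^3 + 36*q^2 - 8))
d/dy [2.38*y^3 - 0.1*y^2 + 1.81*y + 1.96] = 7.14*y^2 - 0.2*y + 1.81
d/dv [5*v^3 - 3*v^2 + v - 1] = 15*v^2 - 6*v + 1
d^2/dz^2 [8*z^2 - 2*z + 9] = 16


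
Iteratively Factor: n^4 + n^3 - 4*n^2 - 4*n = (n - 2)*(n^3 + 3*n^2 + 2*n) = n*(n - 2)*(n^2 + 3*n + 2) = n*(n - 2)*(n + 2)*(n + 1)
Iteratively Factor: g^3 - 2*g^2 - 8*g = (g)*(g^2 - 2*g - 8) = g*(g + 2)*(g - 4)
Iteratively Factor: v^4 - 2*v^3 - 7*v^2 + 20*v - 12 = (v - 2)*(v^3 - 7*v + 6) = (v - 2)^2*(v^2 + 2*v - 3) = (v - 2)^2*(v - 1)*(v + 3)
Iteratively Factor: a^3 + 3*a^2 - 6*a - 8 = (a - 2)*(a^2 + 5*a + 4) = (a - 2)*(a + 4)*(a + 1)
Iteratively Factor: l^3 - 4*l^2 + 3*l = (l - 1)*(l^2 - 3*l) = l*(l - 1)*(l - 3)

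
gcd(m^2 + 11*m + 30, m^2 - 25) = m + 5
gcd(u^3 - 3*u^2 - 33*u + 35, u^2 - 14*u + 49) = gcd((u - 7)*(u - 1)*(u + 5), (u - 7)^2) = u - 7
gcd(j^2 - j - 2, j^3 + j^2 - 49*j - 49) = j + 1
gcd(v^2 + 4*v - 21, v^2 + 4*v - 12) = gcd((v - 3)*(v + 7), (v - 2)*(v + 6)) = 1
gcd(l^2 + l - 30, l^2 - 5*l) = l - 5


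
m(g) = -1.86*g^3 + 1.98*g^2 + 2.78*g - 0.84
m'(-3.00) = -59.32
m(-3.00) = 58.86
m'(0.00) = 2.78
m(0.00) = -0.84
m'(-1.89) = -24.64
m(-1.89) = 13.54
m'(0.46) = 3.42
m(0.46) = 0.68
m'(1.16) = -0.13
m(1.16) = 2.15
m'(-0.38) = 0.47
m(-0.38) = -1.51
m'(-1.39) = -13.51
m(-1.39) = 4.12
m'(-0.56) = -1.19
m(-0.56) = -1.45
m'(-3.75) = -90.54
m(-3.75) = 114.66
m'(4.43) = -89.18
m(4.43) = -111.37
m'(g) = -5.58*g^2 + 3.96*g + 2.78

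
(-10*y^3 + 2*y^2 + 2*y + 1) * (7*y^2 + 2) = -70*y^5 + 14*y^4 - 6*y^3 + 11*y^2 + 4*y + 2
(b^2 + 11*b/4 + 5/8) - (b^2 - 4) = 11*b/4 + 37/8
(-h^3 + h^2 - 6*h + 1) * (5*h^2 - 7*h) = -5*h^5 + 12*h^4 - 37*h^3 + 47*h^2 - 7*h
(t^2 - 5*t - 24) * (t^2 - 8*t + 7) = t^4 - 13*t^3 + 23*t^2 + 157*t - 168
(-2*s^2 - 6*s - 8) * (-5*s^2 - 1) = 10*s^4 + 30*s^3 + 42*s^2 + 6*s + 8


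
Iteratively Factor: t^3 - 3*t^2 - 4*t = (t + 1)*(t^2 - 4*t) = t*(t + 1)*(t - 4)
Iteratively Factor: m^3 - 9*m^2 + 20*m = (m)*(m^2 - 9*m + 20) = m*(m - 4)*(m - 5)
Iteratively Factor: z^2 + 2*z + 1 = (z + 1)*(z + 1)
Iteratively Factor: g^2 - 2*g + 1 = (g - 1)*(g - 1)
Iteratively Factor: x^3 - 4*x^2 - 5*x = (x + 1)*(x^2 - 5*x) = x*(x + 1)*(x - 5)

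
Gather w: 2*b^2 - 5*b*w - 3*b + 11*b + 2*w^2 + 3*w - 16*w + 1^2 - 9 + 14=2*b^2 + 8*b + 2*w^2 + w*(-5*b - 13) + 6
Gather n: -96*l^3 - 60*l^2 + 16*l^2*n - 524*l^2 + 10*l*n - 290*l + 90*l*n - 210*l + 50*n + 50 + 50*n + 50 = -96*l^3 - 584*l^2 - 500*l + n*(16*l^2 + 100*l + 100) + 100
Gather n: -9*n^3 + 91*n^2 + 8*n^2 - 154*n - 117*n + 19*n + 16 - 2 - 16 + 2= -9*n^3 + 99*n^2 - 252*n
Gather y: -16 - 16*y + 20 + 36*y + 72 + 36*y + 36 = 56*y + 112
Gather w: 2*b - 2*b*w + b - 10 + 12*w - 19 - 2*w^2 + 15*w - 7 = 3*b - 2*w^2 + w*(27 - 2*b) - 36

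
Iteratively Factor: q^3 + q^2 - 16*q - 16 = (q + 4)*(q^2 - 3*q - 4) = (q + 1)*(q + 4)*(q - 4)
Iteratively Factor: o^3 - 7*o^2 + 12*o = (o - 4)*(o^2 - 3*o) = (o - 4)*(o - 3)*(o)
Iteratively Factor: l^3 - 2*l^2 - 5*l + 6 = (l - 3)*(l^2 + l - 2) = (l - 3)*(l - 1)*(l + 2)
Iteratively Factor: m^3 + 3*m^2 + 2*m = (m + 2)*(m^2 + m) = m*(m + 2)*(m + 1)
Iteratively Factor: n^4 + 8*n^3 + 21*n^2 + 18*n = (n)*(n^3 + 8*n^2 + 21*n + 18) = n*(n + 2)*(n^2 + 6*n + 9) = n*(n + 2)*(n + 3)*(n + 3)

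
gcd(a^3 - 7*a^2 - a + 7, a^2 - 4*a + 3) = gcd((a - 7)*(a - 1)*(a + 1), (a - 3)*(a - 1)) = a - 1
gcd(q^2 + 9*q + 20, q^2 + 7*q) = 1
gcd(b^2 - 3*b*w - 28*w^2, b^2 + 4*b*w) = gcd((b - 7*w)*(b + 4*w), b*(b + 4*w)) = b + 4*w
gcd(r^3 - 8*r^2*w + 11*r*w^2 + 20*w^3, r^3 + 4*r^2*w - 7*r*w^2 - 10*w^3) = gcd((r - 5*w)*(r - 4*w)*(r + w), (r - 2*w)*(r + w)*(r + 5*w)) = r + w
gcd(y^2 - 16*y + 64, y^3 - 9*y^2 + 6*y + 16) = y - 8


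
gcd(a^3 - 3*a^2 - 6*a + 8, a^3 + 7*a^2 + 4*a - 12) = a^2 + a - 2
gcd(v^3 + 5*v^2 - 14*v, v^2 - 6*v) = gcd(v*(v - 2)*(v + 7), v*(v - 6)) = v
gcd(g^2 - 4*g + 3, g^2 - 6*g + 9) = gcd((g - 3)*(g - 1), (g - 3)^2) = g - 3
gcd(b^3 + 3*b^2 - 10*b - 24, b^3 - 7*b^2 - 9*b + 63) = b - 3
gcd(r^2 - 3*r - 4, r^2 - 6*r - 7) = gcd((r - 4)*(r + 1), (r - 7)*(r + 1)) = r + 1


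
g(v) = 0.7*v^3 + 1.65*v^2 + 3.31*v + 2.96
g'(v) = 2.1*v^2 + 3.3*v + 3.31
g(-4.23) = -34.50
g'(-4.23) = 26.93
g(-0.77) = 1.07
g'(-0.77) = 2.01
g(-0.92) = 0.77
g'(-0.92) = 2.05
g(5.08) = 154.12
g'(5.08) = 74.27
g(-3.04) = -11.52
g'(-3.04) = 12.69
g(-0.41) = 1.83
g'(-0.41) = 2.31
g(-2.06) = -2.98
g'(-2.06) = 5.42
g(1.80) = 18.35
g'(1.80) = 16.05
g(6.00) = 233.42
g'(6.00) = 98.71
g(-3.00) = -11.02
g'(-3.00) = 12.31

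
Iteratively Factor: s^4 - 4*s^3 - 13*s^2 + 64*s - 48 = (s - 3)*(s^3 - s^2 - 16*s + 16) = (s - 4)*(s - 3)*(s^2 + 3*s - 4) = (s - 4)*(s - 3)*(s - 1)*(s + 4)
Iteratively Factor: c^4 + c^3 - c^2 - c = (c + 1)*(c^3 - c) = c*(c + 1)*(c^2 - 1) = c*(c + 1)^2*(c - 1)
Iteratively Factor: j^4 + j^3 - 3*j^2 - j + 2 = (j + 1)*(j^3 - 3*j + 2) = (j - 1)*(j + 1)*(j^2 + j - 2) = (j - 1)^2*(j + 1)*(j + 2)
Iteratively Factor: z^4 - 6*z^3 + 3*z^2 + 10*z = (z)*(z^3 - 6*z^2 + 3*z + 10) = z*(z + 1)*(z^2 - 7*z + 10) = z*(z - 2)*(z + 1)*(z - 5)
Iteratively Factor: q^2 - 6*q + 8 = (q - 2)*(q - 4)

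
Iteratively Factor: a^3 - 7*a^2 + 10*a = (a)*(a^2 - 7*a + 10) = a*(a - 2)*(a - 5)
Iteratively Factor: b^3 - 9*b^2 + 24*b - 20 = (b - 2)*(b^2 - 7*b + 10) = (b - 5)*(b - 2)*(b - 2)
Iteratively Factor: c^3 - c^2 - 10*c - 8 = (c + 2)*(c^2 - 3*c - 4) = (c - 4)*(c + 2)*(c + 1)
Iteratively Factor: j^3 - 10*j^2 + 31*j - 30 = (j - 5)*(j^2 - 5*j + 6) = (j - 5)*(j - 3)*(j - 2)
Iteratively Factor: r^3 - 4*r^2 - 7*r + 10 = (r - 1)*(r^2 - 3*r - 10) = (r - 1)*(r + 2)*(r - 5)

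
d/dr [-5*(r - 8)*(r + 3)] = 25 - 10*r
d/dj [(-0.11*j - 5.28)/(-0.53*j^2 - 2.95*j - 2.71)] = (0.0583*j^2 + 0.3245*j - (0.11*j + 5.28)*(1.06*j + 2.95) + 0.2981)/(0.53*j^2 + 2.95*j + 2.71)^2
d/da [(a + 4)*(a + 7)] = 2*a + 11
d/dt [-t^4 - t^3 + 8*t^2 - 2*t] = -4*t^3 - 3*t^2 + 16*t - 2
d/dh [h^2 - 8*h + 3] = 2*h - 8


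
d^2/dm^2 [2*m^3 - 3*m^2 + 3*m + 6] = 12*m - 6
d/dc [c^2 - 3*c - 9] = 2*c - 3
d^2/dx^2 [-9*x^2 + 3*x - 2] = -18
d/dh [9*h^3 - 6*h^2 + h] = 27*h^2 - 12*h + 1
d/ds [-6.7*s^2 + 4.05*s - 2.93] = 4.05 - 13.4*s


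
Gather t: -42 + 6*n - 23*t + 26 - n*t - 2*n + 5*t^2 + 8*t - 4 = 4*n + 5*t^2 + t*(-n - 15) - 20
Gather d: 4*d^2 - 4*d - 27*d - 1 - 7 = 4*d^2 - 31*d - 8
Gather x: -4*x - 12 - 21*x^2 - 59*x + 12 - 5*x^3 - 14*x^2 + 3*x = -5*x^3 - 35*x^2 - 60*x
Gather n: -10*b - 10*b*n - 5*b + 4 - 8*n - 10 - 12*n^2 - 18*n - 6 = -15*b - 12*n^2 + n*(-10*b - 26) - 12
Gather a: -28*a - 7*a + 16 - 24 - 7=-35*a - 15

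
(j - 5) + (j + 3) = 2*j - 2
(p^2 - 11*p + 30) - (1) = p^2 - 11*p + 29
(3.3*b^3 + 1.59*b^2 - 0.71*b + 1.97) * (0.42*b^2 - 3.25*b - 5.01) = 1.386*b^5 - 10.0572*b^4 - 21.9987*b^3 - 4.831*b^2 - 2.8454*b - 9.8697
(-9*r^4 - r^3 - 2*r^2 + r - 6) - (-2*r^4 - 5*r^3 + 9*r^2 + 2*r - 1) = -7*r^4 + 4*r^3 - 11*r^2 - r - 5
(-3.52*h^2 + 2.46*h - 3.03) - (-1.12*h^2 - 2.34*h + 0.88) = -2.4*h^2 + 4.8*h - 3.91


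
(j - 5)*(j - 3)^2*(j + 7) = j^4 - 4*j^3 - 38*j^2 + 228*j - 315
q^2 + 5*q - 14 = (q - 2)*(q + 7)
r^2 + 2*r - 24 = (r - 4)*(r + 6)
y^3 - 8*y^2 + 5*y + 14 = (y - 7)*(y - 2)*(y + 1)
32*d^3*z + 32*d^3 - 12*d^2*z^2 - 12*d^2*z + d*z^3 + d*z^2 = (-8*d + z)*(-4*d + z)*(d*z + d)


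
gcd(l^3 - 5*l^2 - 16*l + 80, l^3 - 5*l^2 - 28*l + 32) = l + 4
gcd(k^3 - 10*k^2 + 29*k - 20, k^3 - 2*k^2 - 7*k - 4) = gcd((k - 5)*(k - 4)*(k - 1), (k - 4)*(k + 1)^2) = k - 4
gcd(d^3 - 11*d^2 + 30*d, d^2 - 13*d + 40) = d - 5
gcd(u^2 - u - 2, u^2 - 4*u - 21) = 1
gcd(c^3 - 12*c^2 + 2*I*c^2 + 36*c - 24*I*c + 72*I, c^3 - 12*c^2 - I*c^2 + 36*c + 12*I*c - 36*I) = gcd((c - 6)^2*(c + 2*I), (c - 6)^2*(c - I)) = c^2 - 12*c + 36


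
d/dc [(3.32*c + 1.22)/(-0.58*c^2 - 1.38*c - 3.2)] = (1.9256*c^2 + 1.4152*c - 8.9404)/(0.3364*c^4 + 1.6008*c^3 + 5.6164*c^2 + 8.832*c + 10.24)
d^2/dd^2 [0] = 0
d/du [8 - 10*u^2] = -20*u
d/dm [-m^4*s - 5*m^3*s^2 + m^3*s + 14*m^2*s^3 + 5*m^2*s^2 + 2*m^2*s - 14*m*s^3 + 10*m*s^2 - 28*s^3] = s*(-4*m^3 - 15*m^2*s + 3*m^2 + 28*m*s^2 + 10*m*s + 4*m - 14*s^2 + 10*s)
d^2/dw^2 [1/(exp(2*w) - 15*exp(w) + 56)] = ((15 - 4*exp(w))*(exp(2*w) - 15*exp(w) + 56) + 2*(2*exp(w) - 15)^2*exp(w))*exp(w)/(exp(2*w) - 15*exp(w) + 56)^3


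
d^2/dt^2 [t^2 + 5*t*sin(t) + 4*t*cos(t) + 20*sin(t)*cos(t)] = -5*t*sin(t) - 4*t*cos(t) - 8*sin(t) - 40*sin(2*t) + 10*cos(t) + 2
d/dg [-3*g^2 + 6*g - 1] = 6 - 6*g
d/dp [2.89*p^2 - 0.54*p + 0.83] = 5.78*p - 0.54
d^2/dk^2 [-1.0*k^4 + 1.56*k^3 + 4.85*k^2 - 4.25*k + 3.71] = -12.0*k^2 + 9.36*k + 9.7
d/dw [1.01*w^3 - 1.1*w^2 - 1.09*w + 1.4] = 3.03*w^2 - 2.2*w - 1.09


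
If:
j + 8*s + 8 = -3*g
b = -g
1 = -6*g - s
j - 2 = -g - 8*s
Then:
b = 5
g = -5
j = -225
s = 29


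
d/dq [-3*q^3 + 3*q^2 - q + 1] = -9*q^2 + 6*q - 1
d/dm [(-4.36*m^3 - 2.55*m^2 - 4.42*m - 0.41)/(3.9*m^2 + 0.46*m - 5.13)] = (-17.004*m^4 - 4.0112*m^3 + 83.1654*m^2 + 29.361*m + 22.8632)/(15.21*m^4 + 3.588*m^3 - 39.8024*m^2 - 4.7196*m + 26.3169)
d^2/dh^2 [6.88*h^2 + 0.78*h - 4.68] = 13.7600000000000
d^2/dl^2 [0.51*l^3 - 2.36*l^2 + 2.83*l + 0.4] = 3.06*l - 4.72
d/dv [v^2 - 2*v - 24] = 2*v - 2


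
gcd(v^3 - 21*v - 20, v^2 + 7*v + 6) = v + 1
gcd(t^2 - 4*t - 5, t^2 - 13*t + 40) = t - 5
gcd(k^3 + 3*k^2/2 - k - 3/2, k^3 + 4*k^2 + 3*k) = k + 1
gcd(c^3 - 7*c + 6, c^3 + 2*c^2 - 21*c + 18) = c - 1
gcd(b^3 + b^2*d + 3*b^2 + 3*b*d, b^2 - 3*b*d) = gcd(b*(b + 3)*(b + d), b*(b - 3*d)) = b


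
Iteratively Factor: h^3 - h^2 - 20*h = (h - 5)*(h^2 + 4*h) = h*(h - 5)*(h + 4)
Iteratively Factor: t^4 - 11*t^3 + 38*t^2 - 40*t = (t - 5)*(t^3 - 6*t^2 + 8*t) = (t - 5)*(t - 4)*(t^2 - 2*t) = (t - 5)*(t - 4)*(t - 2)*(t)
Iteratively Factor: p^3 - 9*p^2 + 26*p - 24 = (p - 3)*(p^2 - 6*p + 8) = (p - 4)*(p - 3)*(p - 2)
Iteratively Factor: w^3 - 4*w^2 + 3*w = (w - 3)*(w^2 - w) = w*(w - 3)*(w - 1)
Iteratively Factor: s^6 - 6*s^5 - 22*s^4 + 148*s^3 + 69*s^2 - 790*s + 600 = (s - 2)*(s^5 - 4*s^4 - 30*s^3 + 88*s^2 + 245*s - 300) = (s - 2)*(s + 4)*(s^4 - 8*s^3 + 2*s^2 + 80*s - 75) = (s - 2)*(s + 3)*(s + 4)*(s^3 - 11*s^2 + 35*s - 25) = (s - 2)*(s - 1)*(s + 3)*(s + 4)*(s^2 - 10*s + 25) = (s - 5)*(s - 2)*(s - 1)*(s + 3)*(s + 4)*(s - 5)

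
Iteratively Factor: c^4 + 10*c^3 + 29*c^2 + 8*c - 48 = (c + 3)*(c^3 + 7*c^2 + 8*c - 16) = (c + 3)*(c + 4)*(c^2 + 3*c - 4) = (c + 3)*(c + 4)^2*(c - 1)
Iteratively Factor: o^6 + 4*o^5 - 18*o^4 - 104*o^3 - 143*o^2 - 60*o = (o + 1)*(o^5 + 3*o^4 - 21*o^3 - 83*o^2 - 60*o) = (o + 1)*(o + 3)*(o^4 - 21*o^2 - 20*o) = (o + 1)^2*(o + 3)*(o^3 - o^2 - 20*o) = (o + 1)^2*(o + 3)*(o + 4)*(o^2 - 5*o) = o*(o + 1)^2*(o + 3)*(o + 4)*(o - 5)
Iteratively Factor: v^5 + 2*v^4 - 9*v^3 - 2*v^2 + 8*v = (v + 1)*(v^4 + v^3 - 10*v^2 + 8*v) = (v - 1)*(v + 1)*(v^3 + 2*v^2 - 8*v) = (v - 2)*(v - 1)*(v + 1)*(v^2 + 4*v) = (v - 2)*(v - 1)*(v + 1)*(v + 4)*(v)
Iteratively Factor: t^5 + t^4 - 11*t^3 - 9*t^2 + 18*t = (t + 2)*(t^4 - t^3 - 9*t^2 + 9*t) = (t - 3)*(t + 2)*(t^3 + 2*t^2 - 3*t) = (t - 3)*(t - 1)*(t + 2)*(t^2 + 3*t) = (t - 3)*(t - 1)*(t + 2)*(t + 3)*(t)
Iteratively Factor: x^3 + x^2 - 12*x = (x - 3)*(x^2 + 4*x) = x*(x - 3)*(x + 4)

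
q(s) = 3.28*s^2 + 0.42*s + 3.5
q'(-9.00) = -58.62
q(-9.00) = 265.40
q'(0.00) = 0.42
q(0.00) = 3.50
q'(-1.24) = -7.71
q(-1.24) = 8.02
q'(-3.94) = -25.43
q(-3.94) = 52.76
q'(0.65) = 4.68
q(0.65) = 5.16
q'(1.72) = 11.70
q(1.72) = 13.93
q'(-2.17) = -13.82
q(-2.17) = 18.03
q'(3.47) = 23.18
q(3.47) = 44.45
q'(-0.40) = -2.20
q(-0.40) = 3.86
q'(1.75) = 11.90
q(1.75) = 14.28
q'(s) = 6.56*s + 0.42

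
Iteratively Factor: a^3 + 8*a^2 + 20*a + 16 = (a + 2)*(a^2 + 6*a + 8) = (a + 2)*(a + 4)*(a + 2)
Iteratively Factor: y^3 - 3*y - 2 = (y + 1)*(y^2 - y - 2) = (y - 2)*(y + 1)*(y + 1)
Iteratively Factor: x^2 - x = (x)*(x - 1)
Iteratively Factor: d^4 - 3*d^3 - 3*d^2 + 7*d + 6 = (d - 3)*(d^3 - 3*d - 2) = (d - 3)*(d + 1)*(d^2 - d - 2) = (d - 3)*(d + 1)^2*(d - 2)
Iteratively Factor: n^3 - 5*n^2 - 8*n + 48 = (n + 3)*(n^2 - 8*n + 16) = (n - 4)*(n + 3)*(n - 4)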